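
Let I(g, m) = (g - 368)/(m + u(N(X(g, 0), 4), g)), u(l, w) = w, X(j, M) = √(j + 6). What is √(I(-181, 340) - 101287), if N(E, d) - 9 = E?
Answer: I*√284524882/53 ≈ 318.26*I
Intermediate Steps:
X(j, M) = √(6 + j)
N(E, d) = 9 + E
I(g, m) = (-368 + g)/(g + m) (I(g, m) = (g - 368)/(m + g) = (-368 + g)/(g + m))
√(I(-181, 340) - 101287) = √((-368 - 181)/(-181 + 340) - 101287) = √(-549/159 - 101287) = √((1/159)*(-549) - 101287) = √(-183/53 - 101287) = √(-5368394/53) = I*√284524882/53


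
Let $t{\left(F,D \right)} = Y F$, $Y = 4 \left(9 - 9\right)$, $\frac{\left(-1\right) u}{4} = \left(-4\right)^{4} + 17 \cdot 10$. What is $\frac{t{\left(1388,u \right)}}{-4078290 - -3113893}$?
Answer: $0$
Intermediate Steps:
$u = -1704$ ($u = - 4 \left(\left(-4\right)^{4} + 17 \cdot 10\right) = - 4 \left(256 + 170\right) = \left(-4\right) 426 = -1704$)
$Y = 0$ ($Y = 4 \cdot 0 = 0$)
$t{\left(F,D \right)} = 0$ ($t{\left(F,D \right)} = 0 F = 0$)
$\frac{t{\left(1388,u \right)}}{-4078290 - -3113893} = \frac{0}{-4078290 - -3113893} = \frac{0}{-4078290 + 3113893} = \frac{0}{-964397} = 0 \left(- \frac{1}{964397}\right) = 0$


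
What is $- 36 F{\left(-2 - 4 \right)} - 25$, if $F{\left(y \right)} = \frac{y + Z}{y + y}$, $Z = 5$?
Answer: $-28$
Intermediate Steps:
$F{\left(y \right)} = \frac{5 + y}{2 y}$ ($F{\left(y \right)} = \frac{y + 5}{y + y} = \frac{5 + y}{2 y}$)
$- 36 F{\left(-2 - 4 \right)} - 25 = - 36 \frac{5 - 6}{2 \left(-2 - 4\right)} - 25 = - 36 \frac{5 - 6}{2 \left(-6\right)} - 25 = - 36 \cdot \frac{1}{2} \left(- \frac{1}{6}\right) \left(-1\right) - 25 = \left(-36\right) \frac{1}{12} - 25 = -3 - 25 = -28$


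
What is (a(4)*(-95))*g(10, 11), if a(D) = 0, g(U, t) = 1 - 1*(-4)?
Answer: 0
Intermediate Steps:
g(U, t) = 5 (g(U, t) = 1 + 4 = 5)
(a(4)*(-95))*g(10, 11) = (0*(-95))*5 = 0*5 = 0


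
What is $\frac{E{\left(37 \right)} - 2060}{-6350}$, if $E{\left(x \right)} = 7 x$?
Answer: $\frac{1801}{6350} \approx 0.28362$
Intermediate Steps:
$\frac{E{\left(37 \right)} - 2060}{-6350} = \frac{7 \cdot 37 - 2060}{-6350} = \left(259 - 2060\right) \left(- \frac{1}{6350}\right) = \left(-1801\right) \left(- \frac{1}{6350}\right) = \frac{1801}{6350}$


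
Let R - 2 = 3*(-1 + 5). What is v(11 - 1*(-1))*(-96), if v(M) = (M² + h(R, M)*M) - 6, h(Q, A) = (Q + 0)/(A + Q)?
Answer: -180288/13 ≈ -13868.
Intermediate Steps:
R = 14 (R = 2 + 3*(-1 + 5) = 2 + 3*4 = 2 + 12 = 14)
h(Q, A) = Q/(A + Q)
v(M) = -6 + M² + 14*M/(14 + M) (v(M) = (M² + (14/(M + 14))*M) - 6 = (M² + (14/(14 + M))*M) - 6 = (M² + 14*M/(14 + M)) - 6 = -6 + M² + 14*M/(14 + M))
v(11 - 1*(-1))*(-96) = ((14*(11 - 1*(-1)) + (-6 + (11 - 1*(-1))²)*(14 + (11 - 1*(-1))))/(14 + (11 - 1*(-1))))*(-96) = ((14*(11 + 1) + (-6 + (11 + 1)²)*(14 + (11 + 1)))/(14 + (11 + 1)))*(-96) = ((14*12 + (-6 + 12²)*(14 + 12))/(14 + 12))*(-96) = ((168 + (-6 + 144)*26)/26)*(-96) = ((168 + 138*26)/26)*(-96) = ((168 + 3588)/26)*(-96) = ((1/26)*3756)*(-96) = (1878/13)*(-96) = -180288/13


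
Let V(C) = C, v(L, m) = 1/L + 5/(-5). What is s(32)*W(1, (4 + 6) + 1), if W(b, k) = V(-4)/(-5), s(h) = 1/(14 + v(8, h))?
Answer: 32/525 ≈ 0.060952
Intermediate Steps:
v(L, m) = -1 + 1/L (v(L, m) = 1/L + 5*(-⅕) = 1/L - 1 = -1 + 1/L)
s(h) = 8/105 (s(h) = 1/(14 + (1 - 1*8)/8) = 1/(14 + (1 - 8)/8) = 1/(14 + (⅛)*(-7)) = 1/(14 - 7/8) = 1/(105/8) = 8/105)
W(b, k) = ⅘ (W(b, k) = -4/(-5) = -4*(-⅕) = ⅘)
s(32)*W(1, (4 + 6) + 1) = (8/105)*(⅘) = 32/525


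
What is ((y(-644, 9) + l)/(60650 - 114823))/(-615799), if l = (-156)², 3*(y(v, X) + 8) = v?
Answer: 72340/100079037681 ≈ 7.2283e-7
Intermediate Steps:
y(v, X) = -8 + v/3
l = 24336
((y(-644, 9) + l)/(60650 - 114823))/(-615799) = (((-8 + (⅓)*(-644)) + 24336)/(60650 - 114823))/(-615799) = (((-8 - 644/3) + 24336)/(-54173))*(-1/615799) = ((-668/3 + 24336)*(-1/54173))*(-1/615799) = ((72340/3)*(-1/54173))*(-1/615799) = -72340/162519*(-1/615799) = 72340/100079037681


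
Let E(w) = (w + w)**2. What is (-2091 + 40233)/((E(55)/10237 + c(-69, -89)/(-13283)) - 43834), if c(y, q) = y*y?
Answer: -1728825194694/1986783592757 ≈ -0.87016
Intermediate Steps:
c(y, q) = y**2
E(w) = 4*w**2 (E(w) = (2*w)**2 = 4*w**2)
(-2091 + 40233)/((E(55)/10237 + c(-69, -89)/(-13283)) - 43834) = (-2091 + 40233)/(((4*55**2)/10237 + (-69)**2/(-13283)) - 43834) = 38142/(((4*3025)*(1/10237) + 4761*(-1/13283)) - 43834) = 38142/((12100*(1/10237) - 4761/13283) - 43834) = 38142/((12100/10237 - 4761/13283) - 43834) = 38142/(111985943/135978071 - 43834) = 38142/(-5960350778271/135978071) = 38142*(-135978071/5960350778271) = -1728825194694/1986783592757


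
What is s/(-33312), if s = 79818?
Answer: -13303/5552 ≈ -2.3961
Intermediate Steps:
s/(-33312) = 79818/(-33312) = 79818*(-1/33312) = -13303/5552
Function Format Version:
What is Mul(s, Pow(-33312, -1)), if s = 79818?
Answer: Rational(-13303, 5552) ≈ -2.3961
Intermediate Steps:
Mul(s, Pow(-33312, -1)) = Mul(79818, Pow(-33312, -1)) = Mul(79818, Rational(-1, 33312)) = Rational(-13303, 5552)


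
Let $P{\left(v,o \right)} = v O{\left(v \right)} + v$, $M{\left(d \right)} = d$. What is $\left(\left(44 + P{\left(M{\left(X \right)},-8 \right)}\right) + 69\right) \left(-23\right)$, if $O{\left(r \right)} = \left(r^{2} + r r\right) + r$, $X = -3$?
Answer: $-1495$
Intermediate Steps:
$O{\left(r \right)} = r + 2 r^{2}$ ($O{\left(r \right)} = \left(r^{2} + r^{2}\right) + r = 2 r^{2} + r = r + 2 r^{2}$)
$P{\left(v,o \right)} = v + v^{2} \left(1 + 2 v\right)$ ($P{\left(v,o \right)} = v v \left(1 + 2 v\right) + v = v^{2} \left(1 + 2 v\right) + v = v + v^{2} \left(1 + 2 v\right)$)
$\left(\left(44 + P{\left(M{\left(X \right)},-8 \right)}\right) + 69\right) \left(-23\right) = \left(\left(44 - 3 \left(1 - 3 \left(1 + 2 \left(-3\right)\right)\right)\right) + 69\right) \left(-23\right) = \left(\left(44 - 3 \left(1 - 3 \left(1 - 6\right)\right)\right) + 69\right) \left(-23\right) = \left(\left(44 - 3 \left(1 - -15\right)\right) + 69\right) \left(-23\right) = \left(\left(44 - 3 \left(1 + 15\right)\right) + 69\right) \left(-23\right) = \left(\left(44 - 48\right) + 69\right) \left(-23\right) = \left(-4 + 69\right) \left(-23\right) = 65 \left(-23\right) = -1495$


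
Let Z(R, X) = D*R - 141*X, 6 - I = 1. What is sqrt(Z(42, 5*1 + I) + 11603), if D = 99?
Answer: sqrt(14351) ≈ 119.80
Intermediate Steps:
I = 5 (I = 6 - 1*1 = 6 - 1 = 5)
Z(R, X) = -141*X + 99*R (Z(R, X) = 99*R - 141*X = -141*X + 99*R)
sqrt(Z(42, 5*1 + I) + 11603) = sqrt((-141*(5*1 + 5) + 99*42) + 11603) = sqrt((-141*(5 + 5) + 4158) + 11603) = sqrt((-141*10 + 4158) + 11603) = sqrt((-1410 + 4158) + 11603) = sqrt(2748 + 11603) = sqrt(14351)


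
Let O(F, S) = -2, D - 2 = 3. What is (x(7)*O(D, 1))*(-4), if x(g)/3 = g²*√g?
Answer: 1176*√7 ≈ 3111.4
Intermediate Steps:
D = 5 (D = 2 + 3 = 5)
x(g) = 3*g^(5/2) (x(g) = 3*(g²*√g) = 3*g^(5/2))
(x(7)*O(D, 1))*(-4) = ((3*7^(5/2))*(-2))*(-4) = ((3*(49*√7))*(-2))*(-4) = ((147*√7)*(-2))*(-4) = -294*√7*(-4) = 1176*√7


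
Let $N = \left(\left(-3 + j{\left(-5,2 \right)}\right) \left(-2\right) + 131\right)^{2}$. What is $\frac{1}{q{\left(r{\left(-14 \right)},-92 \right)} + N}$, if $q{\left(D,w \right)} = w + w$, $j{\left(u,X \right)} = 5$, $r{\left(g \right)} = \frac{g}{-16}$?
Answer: $\frac{1}{15945} \approx 6.2716 \cdot 10^{-5}$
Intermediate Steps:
$r{\left(g \right)} = - \frac{g}{16}$ ($r{\left(g \right)} = g \left(- \frac{1}{16}\right) = - \frac{g}{16}$)
$q{\left(D,w \right)} = 2 w$
$N = 16129$ ($N = \left(\left(-3 + 5\right) \left(-2\right) + 131\right)^{2} = \left(2 \left(-2\right) + 131\right)^{2} = \left(-4 + 131\right)^{2} = 127^{2} = 16129$)
$\frac{1}{q{\left(r{\left(-14 \right)},-92 \right)} + N} = \frac{1}{2 \left(-92\right) + 16129} = \frac{1}{-184 + 16129} = \frac{1}{15945}$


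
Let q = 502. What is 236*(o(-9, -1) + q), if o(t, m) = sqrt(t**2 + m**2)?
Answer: 118472 + 236*sqrt(82) ≈ 1.2061e+5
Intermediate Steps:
o(t, m) = sqrt(m**2 + t**2)
236*(o(-9, -1) + q) = 236*(sqrt((-1)**2 + (-9)**2) + 502) = 236*(sqrt(1 + 81) + 502) = 236*(sqrt(82) + 502) = 236*(502 + sqrt(82)) = 118472 + 236*sqrt(82)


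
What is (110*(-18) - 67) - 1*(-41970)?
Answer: 39923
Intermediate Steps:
(110*(-18) - 67) - 1*(-41970) = (-1980 - 67) + 41970 = -2047 + 41970 = 39923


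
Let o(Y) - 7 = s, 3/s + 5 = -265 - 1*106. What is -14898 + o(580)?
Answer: -5599019/376 ≈ -14891.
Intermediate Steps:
s = -3/376 (s = 3/(-5 + (-265 - 1*106)) = 3/(-5 + (-265 - 106)) = 3/(-5 - 371) = 3/(-376) = 3*(-1/376) = -3/376 ≈ -0.0079787)
o(Y) = 2629/376 (o(Y) = 7 - 3/376 = 2629/376)
-14898 + o(580) = -14898 + 2629/376 = -5599019/376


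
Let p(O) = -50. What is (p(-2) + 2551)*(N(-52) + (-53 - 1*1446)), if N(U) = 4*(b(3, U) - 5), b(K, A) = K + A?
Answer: -4289215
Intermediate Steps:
b(K, A) = A + K
N(U) = -8 + 4*U (N(U) = 4*((U + 3) - 5) = 4*((3 + U) - 5) = 4*(-2 + U) = -8 + 4*U)
(p(-2) + 2551)*(N(-52) + (-53 - 1*1446)) = (-50 + 2551)*((-8 + 4*(-52)) + (-53 - 1*1446)) = 2501*((-8 - 208) + (-53 - 1446)) = 2501*(-216 - 1499) = 2501*(-1715) = -4289215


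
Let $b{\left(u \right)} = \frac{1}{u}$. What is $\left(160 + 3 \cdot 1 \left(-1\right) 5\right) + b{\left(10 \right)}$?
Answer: $\frac{1451}{10} \approx 145.1$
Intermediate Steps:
$\left(160 + 3 \cdot 1 \left(-1\right) 5\right) + b{\left(10 \right)} = \left(160 + 3 \cdot 1 \left(-1\right) 5\right) + \frac{1}{10} = \left(160 + 3 \left(-1\right) 5\right) + \frac{1}{10} = \left(160 - 15\right) + \frac{1}{10} = 145 + \frac{1}{10} = \frac{1451}{10}$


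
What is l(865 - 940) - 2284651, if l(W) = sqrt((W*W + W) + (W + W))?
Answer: -2284651 + 30*sqrt(6) ≈ -2.2846e+6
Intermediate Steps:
l(W) = sqrt(W**2 + 3*W) (l(W) = sqrt((W**2 + W) + 2*W) = sqrt((W + W**2) + 2*W) = sqrt(W**2 + 3*W))
l(865 - 940) - 2284651 = sqrt((865 - 940)*(3 + (865 - 940))) - 2284651 = sqrt(-75*(3 - 75)) - 2284651 = sqrt(-75*(-72)) - 2284651 = sqrt(5400) - 2284651 = 30*sqrt(6) - 2284651 = -2284651 + 30*sqrt(6)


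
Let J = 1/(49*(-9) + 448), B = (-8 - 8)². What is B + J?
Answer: 1793/7 ≈ 256.14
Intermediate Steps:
B = 256 (B = (-16)² = 256)
J = ⅐ (J = 1/(-441 + 448) = 1/7 = ⅐ ≈ 0.14286)
B + J = 256 + ⅐ = 1793/7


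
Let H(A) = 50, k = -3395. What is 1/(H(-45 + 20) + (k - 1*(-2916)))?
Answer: -1/429 ≈ -0.0023310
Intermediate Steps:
1/(H(-45 + 20) + (k - 1*(-2916))) = 1/(50 + (-3395 - 1*(-2916))) = 1/(50 + (-3395 + 2916)) = 1/(50 - 479) = 1/(-429) = -1/429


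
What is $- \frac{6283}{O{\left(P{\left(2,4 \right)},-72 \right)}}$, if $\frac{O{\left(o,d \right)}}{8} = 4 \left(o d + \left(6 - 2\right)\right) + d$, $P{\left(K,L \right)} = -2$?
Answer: $- \frac{6283}{4160} \approx -1.5103$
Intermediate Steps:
$O{\left(o,d \right)} = 128 + 8 d + 32 d o$ ($O{\left(o,d \right)} = 8 \left(4 \left(o d + \left(6 - 2\right)\right) + d\right) = 8 \left(4 \left(d o + 4\right) + d\right) = 8 \left(4 \left(4 + d o\right) + d\right) = 8 \left(\left(16 + 4 d o\right) + d\right) = 8 \left(16 + d + 4 d o\right) = 128 + 8 d + 32 d o$)
$- \frac{6283}{O{\left(P{\left(2,4 \right)},-72 \right)}} = - \frac{6283}{128 + 8 \left(-72\right) + 32 \left(-72\right) \left(-2\right)} = - \frac{6283}{128 - 576 + 4608} = - \frac{6283}{4160}$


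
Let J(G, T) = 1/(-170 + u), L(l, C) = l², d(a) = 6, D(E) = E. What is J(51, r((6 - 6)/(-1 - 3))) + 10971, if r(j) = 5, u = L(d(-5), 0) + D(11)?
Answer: 1349432/123 ≈ 10971.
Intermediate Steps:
u = 47 (u = 6² + 11 = 36 + 11 = 47)
J(G, T) = -1/123 (J(G, T) = 1/(-170 + 47) = 1/(-123) = -1/123)
J(51, r((6 - 6)/(-1 - 3))) + 10971 = -1/123 + 10971 = 1349432/123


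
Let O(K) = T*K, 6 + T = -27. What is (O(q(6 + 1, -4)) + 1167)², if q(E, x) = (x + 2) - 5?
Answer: 1954404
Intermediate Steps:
T = -33 (T = -6 - 27 = -33)
q(E, x) = -3 + x (q(E, x) = (2 + x) - 5 = -3 + x)
O(K) = -33*K
(O(q(6 + 1, -4)) + 1167)² = (-33*(-3 - 4) + 1167)² = (-33*(-7) + 1167)² = (231 + 1167)² = 1398² = 1954404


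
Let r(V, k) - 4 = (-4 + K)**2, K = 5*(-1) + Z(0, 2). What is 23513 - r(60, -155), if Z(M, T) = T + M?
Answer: 23460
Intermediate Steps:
Z(M, T) = M + T
K = -3 (K = 5*(-1) + (0 + 2) = -5 + 2 = -3)
r(V, k) = 53 (r(V, k) = 4 + (-4 - 3)**2 = 4 + (-7)**2 = 4 + 49 = 53)
23513 - r(60, -155) = 23513 - 1*53 = 23513 - 53 = 23460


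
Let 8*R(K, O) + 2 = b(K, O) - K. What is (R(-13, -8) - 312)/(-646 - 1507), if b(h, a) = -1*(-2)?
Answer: 2483/17224 ≈ 0.14416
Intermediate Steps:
b(h, a) = 2
R(K, O) = -K/8 (R(K, O) = -¼ + (2 - K)/8 = -¼ + (¼ - K/8) = -K/8)
(R(-13, -8) - 312)/(-646 - 1507) = (-⅛*(-13) - 312)/(-646 - 1507) = (13/8 - 312)/(-2153) = -2483/8*(-1/2153) = 2483/17224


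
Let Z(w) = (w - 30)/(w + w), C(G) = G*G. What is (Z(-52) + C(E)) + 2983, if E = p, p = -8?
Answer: 158485/52 ≈ 3047.8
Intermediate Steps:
E = -8
C(G) = G²
Z(w) = (-30 + w)/(2*w) (Z(w) = (-30 + w)/((2*w)) = (-30 + w)*(1/(2*w)) = (-30 + w)/(2*w))
(Z(-52) + C(E)) + 2983 = ((½)*(-30 - 52)/(-52) + (-8)²) + 2983 = ((½)*(-1/52)*(-82) + 64) + 2983 = (41/52 + 64) + 2983 = 3369/52 + 2983 = 158485/52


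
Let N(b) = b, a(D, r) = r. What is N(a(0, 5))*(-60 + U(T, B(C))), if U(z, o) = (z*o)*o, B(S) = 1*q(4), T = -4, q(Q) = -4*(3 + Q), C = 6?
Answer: -15980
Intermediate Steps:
q(Q) = -12 - 4*Q
B(S) = -28 (B(S) = 1*(-12 - 4*4) = 1*(-12 - 16) = 1*(-28) = -28)
U(z, o) = z*o**2 (U(z, o) = (o*z)*o = z*o**2)
N(a(0, 5))*(-60 + U(T, B(C))) = 5*(-60 - 4*(-28)**2) = 5*(-60 - 4*784) = 5*(-60 - 3136) = 5*(-3196) = -15980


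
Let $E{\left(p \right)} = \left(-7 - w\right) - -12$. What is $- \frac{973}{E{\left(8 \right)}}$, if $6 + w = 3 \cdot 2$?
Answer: $- \frac{973}{5} \approx -194.6$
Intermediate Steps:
$w = 0$ ($w = -6 + 3 \cdot 2 = -6 + 6 = 0$)
$E{\left(p \right)} = 5$ ($E{\left(p \right)} = \left(-7 - 0\right) - -12 = \left(-7 + 0\right) + 12 = -7 + 12 = 5$)
$- \frac{973}{E{\left(8 \right)}} = - \frac{973}{5}$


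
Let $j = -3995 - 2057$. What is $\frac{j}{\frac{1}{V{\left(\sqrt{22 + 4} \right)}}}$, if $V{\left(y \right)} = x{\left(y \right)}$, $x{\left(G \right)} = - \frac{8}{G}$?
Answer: $\frac{24208 \sqrt{26}}{13} \approx 9495.2$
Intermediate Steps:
$V{\left(y \right)} = - \frac{8}{y}$
$j = -6052$ ($j = -3995 - 2057 = -6052$)
$\frac{j}{\frac{1}{V{\left(\sqrt{22 + 4} \right)}}} = - \frac{6052}{\frac{1}{\left(-8\right) \frac{1}{\sqrt{22 + 4}}}} = - \frac{6052}{\frac{1}{\left(-8\right) \frac{1}{\sqrt{26}}}} = - \frac{6052}{\frac{1}{\left(-8\right) \frac{\sqrt{26}}{26}}} = - \frac{6052}{\frac{1}{\left(- \frac{4}{13}\right) \sqrt{26}}} = - \frac{6052}{\left(- \frac{1}{8}\right) \sqrt{26}} = - 6052 \left(- \frac{4 \sqrt{26}}{13}\right) = \frac{24208 \sqrt{26}}{13}$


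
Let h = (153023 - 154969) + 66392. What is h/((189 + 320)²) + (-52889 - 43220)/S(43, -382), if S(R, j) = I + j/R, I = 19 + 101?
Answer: -1070392757659/1237889018 ≈ -864.69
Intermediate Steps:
I = 120
S(R, j) = 120 + j/R
h = 64446 (h = -1946 + 66392 = 64446)
h/((189 + 320)²) + (-52889 - 43220)/S(43, -382) = 64446/((189 + 320)²) + (-52889 - 43220)/(120 - 382/43) = 64446/(509²) - 96109/(120 - 382*1/43) = 64446/259081 - 96109/(120 - 382/43) = 64446*(1/259081) - 96109/4778/43 = 64446/259081 - 96109*43/4778 = 64446/259081 - 4132687/4778 = -1070392757659/1237889018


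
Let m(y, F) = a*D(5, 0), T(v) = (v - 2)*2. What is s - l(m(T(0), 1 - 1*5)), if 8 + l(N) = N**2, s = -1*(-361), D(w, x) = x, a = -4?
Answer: 369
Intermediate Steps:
T(v) = -4 + 2*v (T(v) = (-2 + v)*2 = -4 + 2*v)
m(y, F) = 0 (m(y, F) = -4*0 = 0)
s = 361
l(N) = -8 + N**2
s - l(m(T(0), 1 - 1*5)) = 361 - (-8 + 0**2) = 361 - (-8 + 0) = 361 - 1*(-8) = 361 + 8 = 369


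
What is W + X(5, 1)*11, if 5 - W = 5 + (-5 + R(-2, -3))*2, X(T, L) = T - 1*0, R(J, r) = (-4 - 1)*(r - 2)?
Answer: 15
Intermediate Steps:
R(J, r) = 10 - 5*r (R(J, r) = -5*(-2 + r) = 10 - 5*r)
X(T, L) = T (X(T, L) = T + 0 = T)
W = -40 (W = 5 - (5 + (-5 + (10 - 5*(-3)))*2) = 5 - (5 + (-5 + (10 + 15))*2) = 5 - (5 + (-5 + 25)*2) = 5 - (5 + 20*2) = 5 - (5 + 40) = 5 - 1*45 = 5 - 45 = -40)
W + X(5, 1)*11 = -40 + 5*11 = -40 + 55 = 15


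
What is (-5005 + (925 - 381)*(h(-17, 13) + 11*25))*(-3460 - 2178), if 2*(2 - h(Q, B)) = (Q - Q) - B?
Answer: -841296722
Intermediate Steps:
h(Q, B) = 2 + B/2 (h(Q, B) = 2 - ((Q - Q) - B)/2 = 2 - (0 - B)/2 = 2 - (-1)*B/2 = 2 + B/2)
(-5005 + (925 - 381)*(h(-17, 13) + 11*25))*(-3460 - 2178) = (-5005 + (925 - 381)*((2 + (½)*13) + 11*25))*(-3460 - 2178) = (-5005 + 544*((2 + 13/2) + 275))*(-5638) = (-5005 + 544*(17/2 + 275))*(-5638) = (-5005 + 544*(567/2))*(-5638) = (-5005 + 154224)*(-5638) = 149219*(-5638) = -841296722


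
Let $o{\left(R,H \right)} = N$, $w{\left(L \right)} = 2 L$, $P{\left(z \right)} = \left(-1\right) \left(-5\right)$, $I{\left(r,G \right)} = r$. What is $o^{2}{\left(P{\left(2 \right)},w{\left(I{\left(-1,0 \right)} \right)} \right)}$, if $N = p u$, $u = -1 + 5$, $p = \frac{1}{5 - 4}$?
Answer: $16$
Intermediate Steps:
$P{\left(z \right)} = 5$
$p = 1$ ($p = 1^{-1} = 1$)
$u = 4$
$N = 4$ ($N = 1 \cdot 4 = 4$)
$o{\left(R,H \right)} = 4$
$o^{2}{\left(P{\left(2 \right)},w{\left(I{\left(-1,0 \right)} \right)} \right)} = 4^{2} = 16$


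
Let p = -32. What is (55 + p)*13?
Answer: 299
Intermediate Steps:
(55 + p)*13 = (55 - 32)*13 = 23*13 = 299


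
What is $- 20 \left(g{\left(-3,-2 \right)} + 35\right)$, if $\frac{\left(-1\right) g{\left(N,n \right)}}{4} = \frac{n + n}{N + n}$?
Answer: $-636$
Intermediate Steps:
$g{\left(N,n \right)} = - \frac{8 n}{N + n}$ ($g{\left(N,n \right)} = - 4 \frac{n + n}{N + n} = - 4 \frac{2 n}{N + n} = - \frac{8 n}{N + n}$)
$- 20 \left(g{\left(-3,-2 \right)} + 35\right) = - 20 \left(\left(-8\right) \left(-2\right) \frac{1}{-3 - 2} + 35\right) = - 20 \left(\left(-8\right) \left(-2\right) \frac{1}{-5} + 35\right) = - 20 \left(\left(-8\right) \left(-2\right) \left(- \frac{1}{5}\right) + 35\right) = - 20 \left(- \frac{16}{5} + 35\right) = \left(-20\right) \frac{159}{5} = -636$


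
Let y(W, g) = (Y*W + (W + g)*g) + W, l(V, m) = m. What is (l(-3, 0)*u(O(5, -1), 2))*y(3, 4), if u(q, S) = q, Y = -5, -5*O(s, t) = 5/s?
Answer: 0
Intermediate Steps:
O(s, t) = -1/s
y(W, g) = -4*W + g*(W + g) (y(W, g) = (-5*W + (W + g)*g) + W = (-5*W + g*(W + g)) + W = -4*W + g*(W + g))
(l(-3, 0)*u(O(5, -1), 2))*y(3, 4) = (0*(-1/5))*(4² - 4*3 + 3*4) = (0*(-1*⅕))*(16 - 12 + 12) = (0*(-⅕))*16 = 0*16 = 0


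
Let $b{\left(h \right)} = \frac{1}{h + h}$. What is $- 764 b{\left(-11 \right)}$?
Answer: $\frac{382}{11} \approx 34.727$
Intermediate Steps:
$b{\left(h \right)} = \frac{1}{2 h}$
$- 764 b{\left(-11 \right)} = - 764 \frac{1}{2 \left(-11\right)} = - 764 \cdot \frac{1}{2} \left(- \frac{1}{11}\right) = \left(-764\right) \left(- \frac{1}{22}\right) = \frac{382}{11}$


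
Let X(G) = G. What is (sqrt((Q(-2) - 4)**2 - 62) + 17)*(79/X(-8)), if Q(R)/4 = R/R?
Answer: -1343/8 - 79*I*sqrt(62)/8 ≈ -167.88 - 77.756*I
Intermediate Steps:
Q(R) = 4 (Q(R) = 4*(R/R) = 4*1 = 4)
(sqrt((Q(-2) - 4)**2 - 62) + 17)*(79/X(-8)) = (sqrt((4 - 4)**2 - 62) + 17)*(79/(-8)) = (sqrt(0**2 - 62) + 17)*(79*(-1/8)) = (sqrt(0 - 62) + 17)*(-79/8) = (sqrt(-62) + 17)*(-79/8) = (I*sqrt(62) + 17)*(-79/8) = (17 + I*sqrt(62))*(-79/8) = -1343/8 - 79*I*sqrt(62)/8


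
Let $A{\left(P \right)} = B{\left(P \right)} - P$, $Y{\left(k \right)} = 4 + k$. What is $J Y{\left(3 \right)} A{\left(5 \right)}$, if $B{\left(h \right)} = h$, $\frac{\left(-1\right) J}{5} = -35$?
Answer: $0$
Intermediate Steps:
$J = 175$ ($J = \left(-5\right) \left(-35\right) = 175$)
$A{\left(P \right)} = 0$ ($A{\left(P \right)} = P - P = 0$)
$J Y{\left(3 \right)} A{\left(5 \right)} = 175 \left(4 + 3\right) 0 = 175 \cdot 7 \cdot 0 = 1225 \cdot 0 = 0$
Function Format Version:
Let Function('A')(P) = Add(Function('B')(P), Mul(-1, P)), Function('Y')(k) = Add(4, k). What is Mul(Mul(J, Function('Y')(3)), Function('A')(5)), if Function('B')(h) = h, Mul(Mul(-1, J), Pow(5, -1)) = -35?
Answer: 0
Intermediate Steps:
J = 175 (J = Mul(-5, -35) = 175)
Function('A')(P) = 0 (Function('A')(P) = Add(P, Mul(-1, P)) = 0)
Mul(Mul(J, Function('Y')(3)), Function('A')(5)) = Mul(Mul(175, Add(4, 3)), 0) = Mul(Mul(175, 7), 0) = Mul(1225, 0) = 0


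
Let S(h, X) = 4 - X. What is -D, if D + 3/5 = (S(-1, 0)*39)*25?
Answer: -19497/5 ≈ -3899.4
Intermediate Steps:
D = 19497/5 (D = -⅗ + ((4 - 1*0)*39)*25 = -⅗ + ((4 + 0)*39)*25 = -⅗ + (4*39)*25 = -⅗ + 156*25 = -⅗ + 3900 = 19497/5 ≈ 3899.4)
-D = -1*19497/5 = -19497/5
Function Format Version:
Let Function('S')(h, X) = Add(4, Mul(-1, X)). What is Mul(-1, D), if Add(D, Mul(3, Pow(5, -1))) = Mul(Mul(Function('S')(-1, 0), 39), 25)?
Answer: Rational(-19497, 5) ≈ -3899.4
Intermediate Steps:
D = Rational(19497, 5) (D = Add(Rational(-3, 5), Mul(Mul(Add(4, Mul(-1, 0)), 39), 25)) = Add(Rational(-3, 5), Mul(Mul(Add(4, 0), 39), 25)) = Add(Rational(-3, 5), Mul(Mul(4, 39), 25)) = Add(Rational(-3, 5), Mul(156, 25)) = Add(Rational(-3, 5), 3900) = Rational(19497, 5) ≈ 3899.4)
Mul(-1, D) = Mul(-1, Rational(19497, 5)) = Rational(-19497, 5)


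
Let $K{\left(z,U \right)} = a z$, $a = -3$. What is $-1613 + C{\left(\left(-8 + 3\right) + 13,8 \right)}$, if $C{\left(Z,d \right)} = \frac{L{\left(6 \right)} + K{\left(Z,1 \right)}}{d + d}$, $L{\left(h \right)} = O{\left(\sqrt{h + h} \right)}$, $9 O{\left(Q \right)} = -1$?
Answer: $- \frac{232489}{144} \approx -1614.5$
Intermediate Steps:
$K{\left(z,U \right)} = - 3 z$
$O{\left(Q \right)} = - \frac{1}{9}$ ($O{\left(Q \right)} = \frac{1}{9} \left(-1\right) = - \frac{1}{9}$)
$L{\left(h \right)} = - \frac{1}{9}$
$C{\left(Z,d \right)} = \frac{- \frac{1}{9} - 3 Z}{2 d}$ ($C{\left(Z,d \right)} = \frac{- \frac{1}{9} - 3 Z}{d + d} = \frac{- \frac{1}{9} - 3 Z}{2 d}$)
$-1613 + C{\left(\left(-8 + 3\right) + 13,8 \right)} = -1613 + \frac{-1 - 27 \left(\left(-8 + 3\right) + 13\right)}{18 \cdot 8} = -1613 + \frac{1}{18} \cdot \frac{1}{8} \left(-1 - 27 \left(-5 + 13\right)\right) = -1613 + \frac{1}{18} \cdot \frac{1}{8} \left(-1 - 216\right) = -1613 + \frac{1}{18} \cdot \frac{1}{8} \left(-217\right) = -1613 - \frac{217}{144} = - \frac{232489}{144}$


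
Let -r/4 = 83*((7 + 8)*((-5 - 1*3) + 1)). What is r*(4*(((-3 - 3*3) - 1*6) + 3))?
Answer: -2091600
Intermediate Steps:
r = 34860 (r = -332*(7 + 8)*((-5 - 1*3) + 1) = -332*15*((-5 - 3) + 1) = -332*15*(-8 + 1) = -332*15*(-7) = -332*(-105) = -4*(-8715) = 34860)
r*(4*(((-3 - 3*3) - 1*6) + 3)) = 34860*(4*(((-3 - 3*3) - 1*6) + 3)) = 34860*(4*(((-3 - 9) - 6) + 3)) = 34860*(4*((-12 - 6) + 3)) = 34860*(4*(-18 + 3)) = 34860*(4*(-15)) = 34860*(-60) = -2091600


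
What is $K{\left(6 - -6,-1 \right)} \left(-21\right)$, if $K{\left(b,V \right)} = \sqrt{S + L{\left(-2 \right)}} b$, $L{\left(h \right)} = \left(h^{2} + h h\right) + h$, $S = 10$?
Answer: $-1008$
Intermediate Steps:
$L{\left(h \right)} = h + 2 h^{2}$ ($L{\left(h \right)} = \left(h^{2} + h^{2}\right) + h = 2 h^{2} + h = h + 2 h^{2}$)
$K{\left(b,V \right)} = 4 b$ ($K{\left(b,V \right)} = \sqrt{10 - 2 \left(1 + 2 \left(-2\right)\right)} b = \sqrt{10 - 2 \left(1 - 4\right)} b = \sqrt{10 - -6} b = \sqrt{10 + 6} b = \sqrt{16} b = 4 b$)
$K{\left(6 - -6,-1 \right)} \left(-21\right) = 4 \left(6 - -6\right) \left(-21\right) = 4 \left(6 + 6\right) \left(-21\right) = 4 \cdot 12 \left(-21\right) = 48 \left(-21\right) = -1008$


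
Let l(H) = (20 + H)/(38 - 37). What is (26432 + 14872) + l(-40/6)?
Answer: 123952/3 ≈ 41317.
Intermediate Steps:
l(H) = 20 + H (l(H) = (20 + H)/1 = (20 + H)*1 = 20 + H)
(26432 + 14872) + l(-40/6) = (26432 + 14872) + (20 - 40/6) = 41304 + (20 - 40*1/6) = 41304 + (20 - 20/3) = 41304 + 40/3 = 123952/3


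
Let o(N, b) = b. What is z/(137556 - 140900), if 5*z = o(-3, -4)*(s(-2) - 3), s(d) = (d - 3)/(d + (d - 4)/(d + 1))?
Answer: -17/16720 ≈ -0.0010167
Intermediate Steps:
s(d) = (-3 + d)/(d + (-4 + d)/(1 + d))
z = 17/5 (z = (-4*((-3 + (-2)² - 2*(-2))/(-4 + (-2)² + 2*(-2)) - 3))/5 = (-4*((-3 + 4 + 4)/(-4 + 4 - 4) - 3))/5 = (-4*(5/(-4) - 3))/5 = (-4*(-¼*5 - 3))/5 = (-4*(-5/4 - 3))/5 = (-4*(-17/4))/5 = (⅕)*17 = 17/5 ≈ 3.4000)
z/(137556 - 140900) = (17/5)/(137556 - 140900) = (17/5)/(-3344) = -1/3344*17/5 = -17/16720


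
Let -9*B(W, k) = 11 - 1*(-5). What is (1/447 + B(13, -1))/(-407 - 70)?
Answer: 2381/639657 ≈ 0.0037223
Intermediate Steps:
B(W, k) = -16/9 (B(W, k) = -(11 - 1*(-5))/9 = -(11 + 5)/9 = -⅑*16 = -16/9)
(1/447 + B(13, -1))/(-407 - 70) = (1/447 - 16/9)/(-407 - 70) = (1/447 - 16/9)/(-477) = -2381/1341*(-1/477) = 2381/639657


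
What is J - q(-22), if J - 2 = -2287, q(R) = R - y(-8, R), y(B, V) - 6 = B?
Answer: -2265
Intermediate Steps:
y(B, V) = 6 + B
q(R) = 2 + R (q(R) = R - (6 - 8) = R - 1*(-2) = R + 2 = 2 + R)
J = -2285 (J = 2 - 2287 = -2285)
J - q(-22) = -2285 - (2 - 22) = -2285 - 1*(-20) = -2285 + 20 = -2265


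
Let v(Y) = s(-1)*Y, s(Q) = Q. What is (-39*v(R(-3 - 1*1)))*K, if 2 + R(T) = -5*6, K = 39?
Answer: -48672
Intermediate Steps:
R(T) = -32 (R(T) = -2 - 5*6 = -2 - 30 = -32)
v(Y) = -Y
(-39*v(R(-3 - 1*1)))*K = -(-39)*(-32)*39 = -39*32*39 = -1248*39 = -48672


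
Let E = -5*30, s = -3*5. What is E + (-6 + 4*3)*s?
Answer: -240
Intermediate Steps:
s = -15 (s = -1*15 = -15)
E = -150
E + (-6 + 4*3)*s = -150 + (-6 + 4*3)*(-15) = -150 + (-6 + 12)*(-15) = -150 + 6*(-15) = -150 - 90 = -240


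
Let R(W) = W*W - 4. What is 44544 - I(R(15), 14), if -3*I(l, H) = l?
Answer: 133853/3 ≈ 44618.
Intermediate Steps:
R(W) = -4 + W² (R(W) = W² - 4 = -4 + W²)
I(l, H) = -l/3
44544 - I(R(15), 14) = 44544 - (-1)*(-4 + 15²)/3 = 44544 - (-1)*(-4 + 225)/3 = 44544 - (-1)*221/3 = 44544 - 1*(-221/3) = 44544 + 221/3 = 133853/3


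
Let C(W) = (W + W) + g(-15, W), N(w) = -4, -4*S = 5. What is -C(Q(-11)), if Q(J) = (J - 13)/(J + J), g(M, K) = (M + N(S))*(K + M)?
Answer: -2931/11 ≈ -266.45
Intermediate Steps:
S = -5/4 (S = -¼*5 = -5/4 ≈ -1.2500)
g(M, K) = (-4 + M)*(K + M) (g(M, K) = (M - 4)*(K + M) = (-4 + M)*(K + M))
Q(J) = (-13 + J)/(2*J) (Q(J) = (-13 + J)/((2*J)) = (-13 + J)*(1/(2*J)) = (-13 + J)/(2*J))
C(W) = 285 - 17*W (C(W) = (W + W) + ((-15)² - 4*W - 4*(-15) + W*(-15)) = 2*W + (225 - 4*W + 60 - 15*W) = 2*W + (285 - 19*W) = 285 - 17*W)
-C(Q(-11)) = -(285 - 17*(-13 - 11)/(2*(-11))) = -(285 - 17*(-1)*(-24)/(2*11)) = -(285 - 17*12/11) = -(285 - 204/11) = -1*2931/11 = -2931/11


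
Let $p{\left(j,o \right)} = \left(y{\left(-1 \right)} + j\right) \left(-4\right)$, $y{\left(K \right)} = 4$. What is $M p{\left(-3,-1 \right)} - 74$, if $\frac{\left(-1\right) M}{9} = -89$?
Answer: $-3278$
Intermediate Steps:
$M = 801$ ($M = \left(-9\right) \left(-89\right) = 801$)
$p{\left(j,o \right)} = -16 - 4 j$ ($p{\left(j,o \right)} = \left(4 + j\right) \left(-4\right) = -16 - 4 j$)
$M p{\left(-3,-1 \right)} - 74 = 801 \left(-16 - -12\right) - 74 = 801 \left(-16 + 12\right) - 74 = 801 \left(-4\right) - 74 = -3204 - 74 = -3278$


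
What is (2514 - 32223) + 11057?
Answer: -18652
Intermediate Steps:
(2514 - 32223) + 11057 = -29709 + 11057 = -18652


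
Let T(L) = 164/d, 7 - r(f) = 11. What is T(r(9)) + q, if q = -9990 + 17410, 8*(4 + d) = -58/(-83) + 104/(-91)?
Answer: 69552364/9425 ≈ 7379.6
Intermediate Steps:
r(f) = -4 (r(f) = 7 - 1*11 = 7 - 11 = -4)
d = -9425/2324 (d = -4 + (-58/(-83) + 104/(-91))/8 = -4 + (-58*(-1/83) + 104*(-1/91))/8 = -4 + (58/83 - 8/7)/8 = -4 + (⅛)*(-258/581) = -4 - 129/2324 = -9425/2324 ≈ -4.0555)
T(L) = -381136/9425 (T(L) = 164/(-9425/2324) = 164*(-2324/9425) = -381136/9425)
q = 7420
T(r(9)) + q = -381136/9425 + 7420 = 69552364/9425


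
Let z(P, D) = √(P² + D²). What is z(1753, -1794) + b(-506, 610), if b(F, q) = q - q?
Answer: √6291445 ≈ 2508.3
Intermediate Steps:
z(P, D) = √(D² + P²)
b(F, q) = 0
z(1753, -1794) + b(-506, 610) = √((-1794)² + 1753²) + 0 = √(3218436 + 3073009) + 0 = √6291445 + 0 = √6291445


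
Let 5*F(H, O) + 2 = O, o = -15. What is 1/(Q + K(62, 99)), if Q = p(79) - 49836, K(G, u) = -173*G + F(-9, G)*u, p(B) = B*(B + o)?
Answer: -1/54318 ≈ -1.8410e-5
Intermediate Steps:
p(B) = B*(-15 + B) (p(B) = B*(B - 15) = B*(-15 + B))
F(H, O) = -2/5 + O/5
K(G, u) = -173*G + u*(-2/5 + G/5) (K(G, u) = -173*G + (-2/5 + G/5)*u = -173*G + u*(-2/5 + G/5))
Q = -44780 (Q = 79*(-15 + 79) - 49836 = 79*64 - 49836 = 5056 - 49836 = -44780)
1/(Q + K(62, 99)) = 1/(-44780 + (-173*62 + (1/5)*99*(-2 + 62))) = 1/(-44780 + (-10726 + (1/5)*99*60)) = 1/(-44780 + (-10726 + 1188)) = 1/(-44780 - 9538) = 1/(-54318) = -1/54318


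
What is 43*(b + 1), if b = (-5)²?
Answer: 1118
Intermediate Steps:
b = 25
43*(b + 1) = 43*(25 + 1) = 43*26 = 1118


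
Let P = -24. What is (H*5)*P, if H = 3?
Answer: -360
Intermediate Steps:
(H*5)*P = (3*5)*(-24) = 15*(-24) = -360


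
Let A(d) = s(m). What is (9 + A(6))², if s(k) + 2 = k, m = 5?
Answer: 144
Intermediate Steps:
s(k) = -2 + k
A(d) = 3 (A(d) = -2 + 5 = 3)
(9 + A(6))² = (9 + 3)² = 12² = 144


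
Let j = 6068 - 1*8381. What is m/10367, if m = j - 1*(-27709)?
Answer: 3628/1481 ≈ 2.4497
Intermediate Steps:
j = -2313 (j = 6068 - 8381 = -2313)
m = 25396 (m = -2313 - 1*(-27709) = -2313 + 27709 = 25396)
m/10367 = 25396/10367 = 25396*(1/10367) = 3628/1481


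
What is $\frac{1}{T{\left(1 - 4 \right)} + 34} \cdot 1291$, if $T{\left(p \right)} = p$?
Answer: $\frac{1291}{31} \approx 41.645$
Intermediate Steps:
$\frac{1}{T{\left(1 - 4 \right)} + 34} \cdot 1291 = \frac{1}{\left(1 - 4\right) + 34} \cdot 1291 = \frac{1}{-3 + 34} \cdot 1291 = \frac{1}{31} \cdot 1291 = \frac{1291}{31}$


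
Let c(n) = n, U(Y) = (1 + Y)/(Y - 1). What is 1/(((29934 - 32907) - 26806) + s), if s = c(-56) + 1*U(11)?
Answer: -5/149169 ≈ -3.3519e-5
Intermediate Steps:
U(Y) = (1 + Y)/(-1 + Y)
s = -274/5 (s = -56 + 1*((1 + 11)/(-1 + 11)) = -56 + 1*(12/10) = -56 + 1*((1/10)*12) = -56 + 1*(6/5) = -56 + 6/5 = -274/5 ≈ -54.800)
1/(((29934 - 32907) - 26806) + s) = 1/(((29934 - 32907) - 26806) - 274/5) = 1/((-2973 - 26806) - 274/5) = 1/(-29779 - 274/5) = 1/(-149169/5) = -5/149169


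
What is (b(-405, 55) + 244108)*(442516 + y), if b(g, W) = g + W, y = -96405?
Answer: 84367325138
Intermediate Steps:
b(g, W) = W + g
(b(-405, 55) + 244108)*(442516 + y) = ((55 - 405) + 244108)*(442516 - 96405) = (-350 + 244108)*346111 = 243758*346111 = 84367325138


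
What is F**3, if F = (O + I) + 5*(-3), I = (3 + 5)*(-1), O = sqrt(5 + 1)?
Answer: -12581 + 1593*sqrt(6) ≈ -8679.0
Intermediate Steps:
O = sqrt(6) ≈ 2.4495
I = -8 (I = 8*(-1) = -8)
F = -23 + sqrt(6) (F = (sqrt(6) - 8) + 5*(-3) = (-8 + sqrt(6)) - 15 = -23 + sqrt(6) ≈ -20.551)
F**3 = (-23 + sqrt(6))**3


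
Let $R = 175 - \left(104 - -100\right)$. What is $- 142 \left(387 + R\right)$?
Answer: $-50836$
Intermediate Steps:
$R = -29$ ($R = 175 - \left(104 + 100\right) = 175 - 204 = -29$)
$- 142 \left(387 + R\right) = - 142 \left(387 - 29\right) = \left(-142\right) 358 = -50836$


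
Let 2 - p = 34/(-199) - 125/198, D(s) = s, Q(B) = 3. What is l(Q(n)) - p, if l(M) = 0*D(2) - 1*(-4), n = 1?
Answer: 47197/39402 ≈ 1.1978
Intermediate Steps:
p = 110411/39402 (p = 2 - (34/(-199) - 125/198) = 2 - (34*(-1/199) - 125*1/198) = 2 - (-34/199 - 125/198) = 2 - 1*(-31607/39402) = 2 + 31607/39402 = 110411/39402 ≈ 2.8022)
l(M) = 4 (l(M) = 0*2 - 1*(-4) = 0 + 4 = 4)
l(Q(n)) - p = 4 - 1*110411/39402 = 4 - 110411/39402 = 47197/39402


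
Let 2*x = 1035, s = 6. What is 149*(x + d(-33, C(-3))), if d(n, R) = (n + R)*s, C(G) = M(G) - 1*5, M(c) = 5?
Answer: 95211/2 ≈ 47606.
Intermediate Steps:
x = 1035/2 (x = (½)*1035 = 1035/2 ≈ 517.50)
C(G) = 0 (C(G) = 5 - 1*5 = 5 - 5 = 0)
d(n, R) = 6*R + 6*n (d(n, R) = (n + R)*6 = (R + n)*6 = 6*R + 6*n)
149*(x + d(-33, C(-3))) = 149*(1035/2 + (6*0 + 6*(-33))) = 149*(1035/2 + (0 - 198)) = 149*(1035/2 - 198) = 149*(639/2) = 95211/2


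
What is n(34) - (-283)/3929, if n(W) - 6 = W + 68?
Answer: 424615/3929 ≈ 108.07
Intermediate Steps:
n(W) = 74 + W (n(W) = 6 + (W + 68) = 6 + (68 + W) = 74 + W)
n(34) - (-283)/3929 = (74 + 34) - (-283)/3929 = 108 - (-283)/3929 = 108 - 1*(-283/3929) = 108 + 283/3929 = 424615/3929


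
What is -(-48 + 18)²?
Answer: -900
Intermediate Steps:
-(-48 + 18)² = -1*(-30)² = -1*900 = -900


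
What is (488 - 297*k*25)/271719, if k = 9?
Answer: -66337/271719 ≈ -0.24414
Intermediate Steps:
(488 - 297*k*25)/271719 = (488 - 2673*25)/271719 = (488 - 297*225)*(1/271719) = (488 - 66825)*(1/271719) = -66337*1/271719 = -66337/271719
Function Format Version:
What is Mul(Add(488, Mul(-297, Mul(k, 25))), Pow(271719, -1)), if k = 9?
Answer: Rational(-66337, 271719) ≈ -0.24414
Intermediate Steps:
Mul(Add(488, Mul(-297, Mul(k, 25))), Pow(271719, -1)) = Mul(Add(488, Mul(-297, Mul(9, 25))), Pow(271719, -1)) = Mul(Add(488, Mul(-297, 225)), Rational(1, 271719)) = Mul(Add(488, -66825), Rational(1, 271719)) = Mul(-66337, Rational(1, 271719)) = Rational(-66337, 271719)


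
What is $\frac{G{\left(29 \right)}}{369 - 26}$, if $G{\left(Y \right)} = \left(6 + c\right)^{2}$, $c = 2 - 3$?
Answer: $\frac{25}{343} \approx 0.072886$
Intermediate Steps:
$c = -1$
$G{\left(Y \right)} = 25$ ($G{\left(Y \right)} = \left(6 - 1\right)^{2} = 5^{2} = 25$)
$\frac{G{\left(29 \right)}}{369 - 26} = \frac{25}{369 - 26} = \frac{25}{343}$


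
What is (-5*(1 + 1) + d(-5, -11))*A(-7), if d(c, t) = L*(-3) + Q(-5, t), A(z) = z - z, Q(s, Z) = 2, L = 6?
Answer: 0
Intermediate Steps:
A(z) = 0
d(c, t) = -16 (d(c, t) = 6*(-3) + 2 = -18 + 2 = -16)
(-5*(1 + 1) + d(-5, -11))*A(-7) = (-5*(1 + 1) - 16)*0 = (-5*2 - 16)*0 = (-10 - 16)*0 = -26*0 = 0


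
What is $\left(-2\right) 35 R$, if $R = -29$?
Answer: $2030$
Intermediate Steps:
$\left(-2\right) 35 R = \left(-2\right) 35 \left(-29\right) = \left(-70\right) \left(-29\right) = 2030$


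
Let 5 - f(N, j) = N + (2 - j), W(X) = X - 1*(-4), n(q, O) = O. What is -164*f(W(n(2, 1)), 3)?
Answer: -164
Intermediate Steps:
W(X) = 4 + X (W(X) = X + 4 = 4 + X)
f(N, j) = 3 + j - N (f(N, j) = 5 - (N + (2 - j)) = 5 - (2 + N - j) = 5 + (-2 + j - N) = 3 + j - N)
-164*f(W(n(2, 1)), 3) = -164*(3 + 3 - (4 + 1)) = -164*(3 + 3 - 1*5) = -164*(3 + 3 - 5) = -164*1 = -164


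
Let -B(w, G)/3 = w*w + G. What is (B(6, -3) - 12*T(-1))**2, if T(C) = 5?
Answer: 25281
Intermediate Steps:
B(w, G) = -3*G - 3*w**2 (B(w, G) = -3*(w*w + G) = -3*(w**2 + G) = -3*(G + w**2) = -3*G - 3*w**2)
(B(6, -3) - 12*T(-1))**2 = ((-3*(-3) - 3*6**2) - 12*5)**2 = ((9 - 3*36) - 60)**2 = ((9 - 108) - 60)**2 = (-99 - 60)**2 = (-159)**2 = 25281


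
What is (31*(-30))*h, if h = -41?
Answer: 38130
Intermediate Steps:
(31*(-30))*h = (31*(-30))*(-41) = -930*(-41) = 38130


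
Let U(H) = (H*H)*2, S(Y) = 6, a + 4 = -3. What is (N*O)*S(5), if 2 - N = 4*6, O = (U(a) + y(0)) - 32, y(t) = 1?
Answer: -8844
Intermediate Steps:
a = -7 (a = -4 - 3 = -7)
U(H) = 2*H² (U(H) = H²*2 = 2*H²)
O = 67 (O = (2*(-7)² + 1) - 32 = (2*49 + 1) - 32 = (98 + 1) - 32 = 99 - 32 = 67)
N = -22 (N = 2 - 4*6 = 2 - 1*24 = 2 - 24 = -22)
(N*O)*S(5) = -22*67*6 = -1474*6 = -8844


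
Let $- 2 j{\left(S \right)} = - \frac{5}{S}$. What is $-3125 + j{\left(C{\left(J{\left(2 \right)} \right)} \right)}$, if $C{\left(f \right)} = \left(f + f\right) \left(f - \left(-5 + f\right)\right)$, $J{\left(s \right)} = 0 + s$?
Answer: $- \frac{24999}{8} \approx -3124.9$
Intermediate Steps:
$J{\left(s \right)} = s$
$C{\left(f \right)} = 10 f$ ($C{\left(f \right)} = 2 f 5 = 10 f$)
$j{\left(S \right)} = \frac{5}{2 S}$ ($j{\left(S \right)} = - \frac{\left(-5\right) \frac{1}{S}}{2} = \frac{5}{2 S}$)
$-3125 + j{\left(C{\left(J{\left(2 \right)} \right)} \right)} = -3125 + \frac{5}{2 \cdot 10 \cdot 2} = -3125 + \frac{5}{2 \cdot 20} = -3125 + \frac{5}{2} \cdot \frac{1}{20} = -3125 + \frac{1}{8} = - \frac{24999}{8}$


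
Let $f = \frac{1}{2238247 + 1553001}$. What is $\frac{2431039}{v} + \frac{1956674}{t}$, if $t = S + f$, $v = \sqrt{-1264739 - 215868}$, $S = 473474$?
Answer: $\frac{7418236389152}{1795057355553} - \frac{2431039 i \sqrt{1480607}}{1480607} \approx 4.1326 - 1997.9 i$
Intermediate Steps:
$f = \frac{1}{3791248} \approx 2.6377 \cdot 10^{-7}$
$v = i \sqrt{1480607}$ ($v = \sqrt{-1480607} = i \sqrt{1480607} \approx 1216.8 i$)
$t = \frac{1795057355553}{3791248}$ ($t = 473474 + \frac{1}{3791248} = \frac{1795057355553}{3791248} \approx 4.7347 \cdot 10^{5}$)
$\frac{2431039}{v} + \frac{1956674}{t} = \frac{2431039}{i \sqrt{1480607}} + \frac{1956674}{\frac{1795057355553}{3791248}} = 2431039 \left(- \frac{i \sqrt{1480607}}{1480607}\right) + 1956674 \cdot \frac{3791248}{1795057355553} = - \frac{2431039 i \sqrt{1480607}}{1480607} + \frac{7418236389152}{1795057355553} = \frac{7418236389152}{1795057355553} - \frac{2431039 i \sqrt{1480607}}{1480607}$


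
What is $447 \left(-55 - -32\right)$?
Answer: $-10281$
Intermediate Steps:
$447 \left(-55 - -32\right) = 447 \left(-55 + 32\right) = 447 \left(-23\right) = -10281$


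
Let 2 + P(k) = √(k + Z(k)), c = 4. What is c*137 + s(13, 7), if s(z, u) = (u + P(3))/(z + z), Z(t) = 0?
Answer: 14253/26 + √3/26 ≈ 548.26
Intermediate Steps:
P(k) = -2 + √k (P(k) = -2 + √(k + 0) = -2 + √k)
s(z, u) = (-2 + u + √3)/(2*z) (s(z, u) = (u + (-2 + √3))/(z + z) = (-2 + u + √3)/((2*z)) = (-2 + u + √3)*(1/(2*z)) = (-2 + u + √3)/(2*z))
c*137 + s(13, 7) = 4*137 + (½)*(-2 + 7 + √3)/13 = 548 + (½)*(1/13)*(5 + √3) = 548 + (5/26 + √3/26) = 14253/26 + √3/26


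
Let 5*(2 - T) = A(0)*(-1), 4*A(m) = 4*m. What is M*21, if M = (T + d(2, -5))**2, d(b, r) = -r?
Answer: 1029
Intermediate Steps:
A(m) = m (A(m) = (4*m)/4 = m)
T = 2 (T = 2 - 0*(-1) = 2 - 1/5*0 = 2 + 0 = 2)
M = 49 (M = (2 - 1*(-5))**2 = (2 + 5)**2 = 7**2 = 49)
M*21 = 49*21 = 1029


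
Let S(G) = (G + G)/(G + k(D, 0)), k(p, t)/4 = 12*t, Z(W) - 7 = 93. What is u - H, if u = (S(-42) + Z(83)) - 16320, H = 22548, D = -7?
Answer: -38766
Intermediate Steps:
Z(W) = 100 (Z(W) = 7 + 93 = 100)
k(p, t) = 48*t (k(p, t) = 4*(12*t) = 48*t)
S(G) = 2 (S(G) = (G + G)/(G + 48*0) = (2*G)/(G + 0) = (2*G)/G = 2)
u = -16218 (u = (2 + 100) - 16320 = 102 - 16320 = -16218)
u - H = -16218 - 1*22548 = -16218 - 22548 = -38766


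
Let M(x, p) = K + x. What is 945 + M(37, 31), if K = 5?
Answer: 987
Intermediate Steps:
M(x, p) = 5 + x
945 + M(37, 31) = 945 + (5 + 37) = 945 + 42 = 987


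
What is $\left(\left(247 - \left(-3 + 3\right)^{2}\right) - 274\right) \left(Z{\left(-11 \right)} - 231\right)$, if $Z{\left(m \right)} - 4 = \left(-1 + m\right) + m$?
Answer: $6750$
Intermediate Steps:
$Z{\left(m \right)} = 3 + 2 m$ ($Z{\left(m \right)} = 4 + \left(\left(-1 + m\right) + m\right) = 4 + \left(-1 + 2 m\right) = 3 + 2 m$)
$\left(\left(247 - \left(-3 + 3\right)^{2}\right) - 274\right) \left(Z{\left(-11 \right)} - 231\right) = \left(\left(247 - \left(-3 + 3\right)^{2}\right) - 274\right) \left(\left(3 + 2 \left(-11\right)\right) - 231\right) = \left(\left(247 - 0^{2}\right) - 274\right) \left(\left(3 - 22\right) - 231\right) = \left(\left(247 - 0\right) - 274\right) \left(-19 - 231\right) = \left(\left(247 + 0\right) - 274\right) \left(-250\right) = \left(247 - 274\right) \left(-250\right) = \left(-27\right) \left(-250\right) = 6750$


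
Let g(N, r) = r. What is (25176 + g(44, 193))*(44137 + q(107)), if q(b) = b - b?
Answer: 1119711553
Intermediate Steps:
q(b) = 0
(25176 + g(44, 193))*(44137 + q(107)) = (25176 + 193)*(44137 + 0) = 25369*44137 = 1119711553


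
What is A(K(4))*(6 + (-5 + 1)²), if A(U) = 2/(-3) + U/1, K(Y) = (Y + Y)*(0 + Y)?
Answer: 2068/3 ≈ 689.33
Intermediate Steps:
K(Y) = 2*Y² (K(Y) = (2*Y)*Y = 2*Y²)
A(U) = -⅔ + U (A(U) = 2*(-⅓) + U*1 = -⅔ + U)
A(K(4))*(6 + (-5 + 1)²) = (-⅔ + 2*4²)*(6 + (-5 + 1)²) = (-⅔ + 2*16)*(6 + (-4)²) = (-⅔ + 32)*(6 + 16) = (94/3)*22 = 2068/3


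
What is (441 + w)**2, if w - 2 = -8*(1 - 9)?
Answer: 257049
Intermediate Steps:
w = 66 (w = 2 - 8*(1 - 9) = 2 - 8*(-8) = 2 + 64 = 66)
(441 + w)**2 = (441 + 66)**2 = 507**2 = 257049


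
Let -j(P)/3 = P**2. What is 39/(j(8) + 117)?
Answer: -13/25 ≈ -0.52000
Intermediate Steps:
j(P) = -3*P**2
39/(j(8) + 117) = 39/(-3*8**2 + 117) = 39/(-3*64 + 117) = 39/(-192 + 117) = 39/(-75) = 39*(-1/75) = -13/25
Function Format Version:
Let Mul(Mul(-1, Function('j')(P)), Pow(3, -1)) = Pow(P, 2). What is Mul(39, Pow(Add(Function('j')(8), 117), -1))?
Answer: Rational(-13, 25) ≈ -0.52000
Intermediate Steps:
Function('j')(P) = Mul(-3, Pow(P, 2))
Mul(39, Pow(Add(Function('j')(8), 117), -1)) = Mul(39, Pow(Add(Mul(-3, Pow(8, 2)), 117), -1)) = Mul(39, Pow(Add(Mul(-3, 64), 117), -1)) = Mul(39, Pow(Add(-192, 117), -1)) = Mul(39, Pow(-75, -1)) = Mul(39, Rational(-1, 75)) = Rational(-13, 25)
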